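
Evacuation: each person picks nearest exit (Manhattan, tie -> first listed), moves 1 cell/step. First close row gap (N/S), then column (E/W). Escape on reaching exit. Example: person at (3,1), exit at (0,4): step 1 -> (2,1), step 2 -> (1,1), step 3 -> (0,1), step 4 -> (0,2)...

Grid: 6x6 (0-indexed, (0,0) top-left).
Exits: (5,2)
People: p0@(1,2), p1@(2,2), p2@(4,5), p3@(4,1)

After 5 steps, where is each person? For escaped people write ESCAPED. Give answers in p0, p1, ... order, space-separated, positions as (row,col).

Step 1: p0:(1,2)->(2,2) | p1:(2,2)->(3,2) | p2:(4,5)->(5,5) | p3:(4,1)->(5,1)
Step 2: p0:(2,2)->(3,2) | p1:(3,2)->(4,2) | p2:(5,5)->(5,4) | p3:(5,1)->(5,2)->EXIT
Step 3: p0:(3,2)->(4,2) | p1:(4,2)->(5,2)->EXIT | p2:(5,4)->(5,3) | p3:escaped
Step 4: p0:(4,2)->(5,2)->EXIT | p1:escaped | p2:(5,3)->(5,2)->EXIT | p3:escaped

ESCAPED ESCAPED ESCAPED ESCAPED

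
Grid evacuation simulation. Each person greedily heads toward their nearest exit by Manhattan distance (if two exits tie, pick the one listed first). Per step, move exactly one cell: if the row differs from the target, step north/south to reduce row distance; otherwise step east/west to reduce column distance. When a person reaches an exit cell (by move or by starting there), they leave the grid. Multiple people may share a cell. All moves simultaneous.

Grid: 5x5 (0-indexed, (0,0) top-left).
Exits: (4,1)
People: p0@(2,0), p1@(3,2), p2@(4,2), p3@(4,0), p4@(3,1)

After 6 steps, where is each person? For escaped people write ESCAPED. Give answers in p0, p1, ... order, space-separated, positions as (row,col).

Step 1: p0:(2,0)->(3,0) | p1:(3,2)->(4,2) | p2:(4,2)->(4,1)->EXIT | p3:(4,0)->(4,1)->EXIT | p4:(3,1)->(4,1)->EXIT
Step 2: p0:(3,0)->(4,0) | p1:(4,2)->(4,1)->EXIT | p2:escaped | p3:escaped | p4:escaped
Step 3: p0:(4,0)->(4,1)->EXIT | p1:escaped | p2:escaped | p3:escaped | p4:escaped

ESCAPED ESCAPED ESCAPED ESCAPED ESCAPED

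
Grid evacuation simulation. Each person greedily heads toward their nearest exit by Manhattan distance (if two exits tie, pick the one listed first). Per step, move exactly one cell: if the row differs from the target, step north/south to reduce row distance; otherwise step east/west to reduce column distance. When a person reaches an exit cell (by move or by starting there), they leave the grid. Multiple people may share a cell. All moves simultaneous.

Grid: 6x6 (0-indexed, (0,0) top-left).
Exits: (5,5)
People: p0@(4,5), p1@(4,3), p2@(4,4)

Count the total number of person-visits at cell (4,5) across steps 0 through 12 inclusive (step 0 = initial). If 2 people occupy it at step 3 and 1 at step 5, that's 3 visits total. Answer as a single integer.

Step 0: p0@(4,5) p1@(4,3) p2@(4,4) -> at (4,5): 1 [p0], cum=1
Step 1: p0@ESC p1@(5,3) p2@(5,4) -> at (4,5): 0 [-], cum=1
Step 2: p0@ESC p1@(5,4) p2@ESC -> at (4,5): 0 [-], cum=1
Step 3: p0@ESC p1@ESC p2@ESC -> at (4,5): 0 [-], cum=1
Total visits = 1

Answer: 1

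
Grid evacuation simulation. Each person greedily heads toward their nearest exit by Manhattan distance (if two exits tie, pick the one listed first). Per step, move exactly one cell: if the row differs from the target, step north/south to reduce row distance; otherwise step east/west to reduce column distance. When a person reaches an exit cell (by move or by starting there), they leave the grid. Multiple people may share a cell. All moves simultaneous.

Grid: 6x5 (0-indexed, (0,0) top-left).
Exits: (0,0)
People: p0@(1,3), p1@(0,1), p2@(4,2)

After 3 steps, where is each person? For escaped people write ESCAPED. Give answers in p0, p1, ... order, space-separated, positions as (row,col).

Step 1: p0:(1,3)->(0,3) | p1:(0,1)->(0,0)->EXIT | p2:(4,2)->(3,2)
Step 2: p0:(0,3)->(0,2) | p1:escaped | p2:(3,2)->(2,2)
Step 3: p0:(0,2)->(0,1) | p1:escaped | p2:(2,2)->(1,2)

(0,1) ESCAPED (1,2)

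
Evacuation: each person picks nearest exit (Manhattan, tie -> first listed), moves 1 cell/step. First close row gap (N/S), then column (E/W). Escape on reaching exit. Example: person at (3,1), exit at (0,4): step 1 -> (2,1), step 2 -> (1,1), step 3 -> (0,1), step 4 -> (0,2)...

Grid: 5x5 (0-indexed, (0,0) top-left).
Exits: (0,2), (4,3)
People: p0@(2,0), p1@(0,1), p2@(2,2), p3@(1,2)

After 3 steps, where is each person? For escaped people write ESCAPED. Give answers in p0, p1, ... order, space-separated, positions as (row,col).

Step 1: p0:(2,0)->(1,0) | p1:(0,1)->(0,2)->EXIT | p2:(2,2)->(1,2) | p3:(1,2)->(0,2)->EXIT
Step 2: p0:(1,0)->(0,0) | p1:escaped | p2:(1,2)->(0,2)->EXIT | p3:escaped
Step 3: p0:(0,0)->(0,1) | p1:escaped | p2:escaped | p3:escaped

(0,1) ESCAPED ESCAPED ESCAPED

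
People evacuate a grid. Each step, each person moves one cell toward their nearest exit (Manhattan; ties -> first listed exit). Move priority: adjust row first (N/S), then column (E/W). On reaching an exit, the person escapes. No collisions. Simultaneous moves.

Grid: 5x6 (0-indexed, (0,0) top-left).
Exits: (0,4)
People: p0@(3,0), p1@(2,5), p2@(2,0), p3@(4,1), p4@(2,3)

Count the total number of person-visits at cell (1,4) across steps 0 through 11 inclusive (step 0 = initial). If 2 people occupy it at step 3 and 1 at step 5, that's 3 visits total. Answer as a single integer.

Answer: 0

Derivation:
Step 0: p0@(3,0) p1@(2,5) p2@(2,0) p3@(4,1) p4@(2,3) -> at (1,4): 0 [-], cum=0
Step 1: p0@(2,0) p1@(1,5) p2@(1,0) p3@(3,1) p4@(1,3) -> at (1,4): 0 [-], cum=0
Step 2: p0@(1,0) p1@(0,5) p2@(0,0) p3@(2,1) p4@(0,3) -> at (1,4): 0 [-], cum=0
Step 3: p0@(0,0) p1@ESC p2@(0,1) p3@(1,1) p4@ESC -> at (1,4): 0 [-], cum=0
Step 4: p0@(0,1) p1@ESC p2@(0,2) p3@(0,1) p4@ESC -> at (1,4): 0 [-], cum=0
Step 5: p0@(0,2) p1@ESC p2@(0,3) p3@(0,2) p4@ESC -> at (1,4): 0 [-], cum=0
Step 6: p0@(0,3) p1@ESC p2@ESC p3@(0,3) p4@ESC -> at (1,4): 0 [-], cum=0
Step 7: p0@ESC p1@ESC p2@ESC p3@ESC p4@ESC -> at (1,4): 0 [-], cum=0
Total visits = 0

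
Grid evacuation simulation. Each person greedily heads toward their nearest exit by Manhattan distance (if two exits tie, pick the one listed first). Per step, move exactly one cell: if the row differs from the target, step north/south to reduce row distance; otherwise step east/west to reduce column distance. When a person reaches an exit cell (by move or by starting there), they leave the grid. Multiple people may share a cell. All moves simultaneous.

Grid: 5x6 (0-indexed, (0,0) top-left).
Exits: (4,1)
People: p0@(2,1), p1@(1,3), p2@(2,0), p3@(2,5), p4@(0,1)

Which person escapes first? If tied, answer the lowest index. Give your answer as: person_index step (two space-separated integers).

Step 1: p0:(2,1)->(3,1) | p1:(1,3)->(2,3) | p2:(2,0)->(3,0) | p3:(2,5)->(3,5) | p4:(0,1)->(1,1)
Step 2: p0:(3,1)->(4,1)->EXIT | p1:(2,3)->(3,3) | p2:(3,0)->(4,0) | p3:(3,5)->(4,5) | p4:(1,1)->(2,1)
Step 3: p0:escaped | p1:(3,3)->(4,3) | p2:(4,0)->(4,1)->EXIT | p3:(4,5)->(4,4) | p4:(2,1)->(3,1)
Step 4: p0:escaped | p1:(4,3)->(4,2) | p2:escaped | p3:(4,4)->(4,3) | p4:(3,1)->(4,1)->EXIT
Step 5: p0:escaped | p1:(4,2)->(4,1)->EXIT | p2:escaped | p3:(4,3)->(4,2) | p4:escaped
Step 6: p0:escaped | p1:escaped | p2:escaped | p3:(4,2)->(4,1)->EXIT | p4:escaped
Exit steps: [2, 5, 3, 6, 4]
First to escape: p0 at step 2

Answer: 0 2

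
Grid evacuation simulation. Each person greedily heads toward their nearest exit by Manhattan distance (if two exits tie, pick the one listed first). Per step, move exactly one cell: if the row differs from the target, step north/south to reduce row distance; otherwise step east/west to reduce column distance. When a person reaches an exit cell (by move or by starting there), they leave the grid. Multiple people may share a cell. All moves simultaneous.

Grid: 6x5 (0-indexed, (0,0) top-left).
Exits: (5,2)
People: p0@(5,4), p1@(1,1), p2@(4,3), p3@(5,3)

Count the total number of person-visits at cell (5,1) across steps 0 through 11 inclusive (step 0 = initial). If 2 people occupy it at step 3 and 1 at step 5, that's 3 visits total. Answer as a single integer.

Answer: 1

Derivation:
Step 0: p0@(5,4) p1@(1,1) p2@(4,3) p3@(5,3) -> at (5,1): 0 [-], cum=0
Step 1: p0@(5,3) p1@(2,1) p2@(5,3) p3@ESC -> at (5,1): 0 [-], cum=0
Step 2: p0@ESC p1@(3,1) p2@ESC p3@ESC -> at (5,1): 0 [-], cum=0
Step 3: p0@ESC p1@(4,1) p2@ESC p3@ESC -> at (5,1): 0 [-], cum=0
Step 4: p0@ESC p1@(5,1) p2@ESC p3@ESC -> at (5,1): 1 [p1], cum=1
Step 5: p0@ESC p1@ESC p2@ESC p3@ESC -> at (5,1): 0 [-], cum=1
Total visits = 1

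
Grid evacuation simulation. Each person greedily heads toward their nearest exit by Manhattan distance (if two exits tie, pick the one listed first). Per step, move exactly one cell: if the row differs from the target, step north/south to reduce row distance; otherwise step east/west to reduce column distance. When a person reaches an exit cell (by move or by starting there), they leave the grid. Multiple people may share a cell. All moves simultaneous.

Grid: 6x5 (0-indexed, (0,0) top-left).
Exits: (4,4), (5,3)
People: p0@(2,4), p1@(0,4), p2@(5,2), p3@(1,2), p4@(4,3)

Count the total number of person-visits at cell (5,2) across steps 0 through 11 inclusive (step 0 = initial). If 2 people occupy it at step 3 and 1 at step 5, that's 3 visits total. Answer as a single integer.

Answer: 1

Derivation:
Step 0: p0@(2,4) p1@(0,4) p2@(5,2) p3@(1,2) p4@(4,3) -> at (5,2): 1 [p2], cum=1
Step 1: p0@(3,4) p1@(1,4) p2@ESC p3@(2,2) p4@ESC -> at (5,2): 0 [-], cum=1
Step 2: p0@ESC p1@(2,4) p2@ESC p3@(3,2) p4@ESC -> at (5,2): 0 [-], cum=1
Step 3: p0@ESC p1@(3,4) p2@ESC p3@(4,2) p4@ESC -> at (5,2): 0 [-], cum=1
Step 4: p0@ESC p1@ESC p2@ESC p3@(4,3) p4@ESC -> at (5,2): 0 [-], cum=1
Step 5: p0@ESC p1@ESC p2@ESC p3@ESC p4@ESC -> at (5,2): 0 [-], cum=1
Total visits = 1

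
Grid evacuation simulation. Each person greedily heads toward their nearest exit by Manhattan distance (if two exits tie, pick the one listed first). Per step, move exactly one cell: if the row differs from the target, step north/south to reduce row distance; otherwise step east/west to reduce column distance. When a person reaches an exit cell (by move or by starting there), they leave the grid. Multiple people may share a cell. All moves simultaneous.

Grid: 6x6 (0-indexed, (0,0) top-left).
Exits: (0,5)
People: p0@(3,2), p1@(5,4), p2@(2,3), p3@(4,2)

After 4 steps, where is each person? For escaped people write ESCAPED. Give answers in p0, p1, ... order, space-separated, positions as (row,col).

Step 1: p0:(3,2)->(2,2) | p1:(5,4)->(4,4) | p2:(2,3)->(1,3) | p3:(4,2)->(3,2)
Step 2: p0:(2,2)->(1,2) | p1:(4,4)->(3,4) | p2:(1,3)->(0,3) | p3:(3,2)->(2,2)
Step 3: p0:(1,2)->(0,2) | p1:(3,4)->(2,4) | p2:(0,3)->(0,4) | p3:(2,2)->(1,2)
Step 4: p0:(0,2)->(0,3) | p1:(2,4)->(1,4) | p2:(0,4)->(0,5)->EXIT | p3:(1,2)->(0,2)

(0,3) (1,4) ESCAPED (0,2)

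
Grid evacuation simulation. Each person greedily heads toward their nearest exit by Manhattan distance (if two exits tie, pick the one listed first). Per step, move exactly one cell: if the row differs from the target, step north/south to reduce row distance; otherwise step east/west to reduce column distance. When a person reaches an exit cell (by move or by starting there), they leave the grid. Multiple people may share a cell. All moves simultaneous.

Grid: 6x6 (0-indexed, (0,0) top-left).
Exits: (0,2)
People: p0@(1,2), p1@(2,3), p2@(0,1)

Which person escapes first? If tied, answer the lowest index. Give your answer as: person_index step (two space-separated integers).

Answer: 0 1

Derivation:
Step 1: p0:(1,2)->(0,2)->EXIT | p1:(2,3)->(1,3) | p2:(0,1)->(0,2)->EXIT
Step 2: p0:escaped | p1:(1,3)->(0,3) | p2:escaped
Step 3: p0:escaped | p1:(0,3)->(0,2)->EXIT | p2:escaped
Exit steps: [1, 3, 1]
First to escape: p0 at step 1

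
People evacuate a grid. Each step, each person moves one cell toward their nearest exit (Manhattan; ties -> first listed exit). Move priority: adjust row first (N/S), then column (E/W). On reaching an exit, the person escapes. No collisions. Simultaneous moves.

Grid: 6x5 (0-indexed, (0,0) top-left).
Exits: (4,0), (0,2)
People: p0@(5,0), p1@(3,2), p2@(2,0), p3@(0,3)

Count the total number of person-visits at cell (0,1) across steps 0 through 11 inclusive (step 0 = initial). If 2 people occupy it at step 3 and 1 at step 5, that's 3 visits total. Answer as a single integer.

Answer: 0

Derivation:
Step 0: p0@(5,0) p1@(3,2) p2@(2,0) p3@(0,3) -> at (0,1): 0 [-], cum=0
Step 1: p0@ESC p1@(4,2) p2@(3,0) p3@ESC -> at (0,1): 0 [-], cum=0
Step 2: p0@ESC p1@(4,1) p2@ESC p3@ESC -> at (0,1): 0 [-], cum=0
Step 3: p0@ESC p1@ESC p2@ESC p3@ESC -> at (0,1): 0 [-], cum=0
Total visits = 0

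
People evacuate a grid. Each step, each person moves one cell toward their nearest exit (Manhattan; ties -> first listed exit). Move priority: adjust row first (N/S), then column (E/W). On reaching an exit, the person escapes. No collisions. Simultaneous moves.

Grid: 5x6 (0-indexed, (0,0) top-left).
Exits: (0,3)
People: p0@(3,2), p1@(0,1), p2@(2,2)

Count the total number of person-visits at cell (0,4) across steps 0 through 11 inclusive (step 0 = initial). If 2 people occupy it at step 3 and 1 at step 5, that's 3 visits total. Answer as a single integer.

Answer: 0

Derivation:
Step 0: p0@(3,2) p1@(0,1) p2@(2,2) -> at (0,4): 0 [-], cum=0
Step 1: p0@(2,2) p1@(0,2) p2@(1,2) -> at (0,4): 0 [-], cum=0
Step 2: p0@(1,2) p1@ESC p2@(0,2) -> at (0,4): 0 [-], cum=0
Step 3: p0@(0,2) p1@ESC p2@ESC -> at (0,4): 0 [-], cum=0
Step 4: p0@ESC p1@ESC p2@ESC -> at (0,4): 0 [-], cum=0
Total visits = 0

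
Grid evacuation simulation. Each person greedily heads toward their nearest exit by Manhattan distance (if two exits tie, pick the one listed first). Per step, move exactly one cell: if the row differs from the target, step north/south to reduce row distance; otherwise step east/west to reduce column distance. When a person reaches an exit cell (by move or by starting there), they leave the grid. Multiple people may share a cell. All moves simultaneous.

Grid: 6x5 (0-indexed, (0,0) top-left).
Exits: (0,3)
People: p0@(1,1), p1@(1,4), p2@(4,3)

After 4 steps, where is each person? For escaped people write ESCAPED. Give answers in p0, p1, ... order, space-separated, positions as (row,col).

Step 1: p0:(1,1)->(0,1) | p1:(1,4)->(0,4) | p2:(4,3)->(3,3)
Step 2: p0:(0,1)->(0,2) | p1:(0,4)->(0,3)->EXIT | p2:(3,3)->(2,3)
Step 3: p0:(0,2)->(0,3)->EXIT | p1:escaped | p2:(2,3)->(1,3)
Step 4: p0:escaped | p1:escaped | p2:(1,3)->(0,3)->EXIT

ESCAPED ESCAPED ESCAPED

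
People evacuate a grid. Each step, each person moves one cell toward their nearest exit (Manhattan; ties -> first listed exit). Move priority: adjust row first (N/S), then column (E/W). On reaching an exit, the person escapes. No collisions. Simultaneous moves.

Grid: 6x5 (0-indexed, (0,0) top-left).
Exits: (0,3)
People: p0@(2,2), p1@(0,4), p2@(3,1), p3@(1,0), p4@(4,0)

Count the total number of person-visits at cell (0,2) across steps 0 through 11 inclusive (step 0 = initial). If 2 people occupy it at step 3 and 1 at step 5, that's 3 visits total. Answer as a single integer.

Answer: 4

Derivation:
Step 0: p0@(2,2) p1@(0,4) p2@(3,1) p3@(1,0) p4@(4,0) -> at (0,2): 0 [-], cum=0
Step 1: p0@(1,2) p1@ESC p2@(2,1) p3@(0,0) p4@(3,0) -> at (0,2): 0 [-], cum=0
Step 2: p0@(0,2) p1@ESC p2@(1,1) p3@(0,1) p4@(2,0) -> at (0,2): 1 [p0], cum=1
Step 3: p0@ESC p1@ESC p2@(0,1) p3@(0,2) p4@(1,0) -> at (0,2): 1 [p3], cum=2
Step 4: p0@ESC p1@ESC p2@(0,2) p3@ESC p4@(0,0) -> at (0,2): 1 [p2], cum=3
Step 5: p0@ESC p1@ESC p2@ESC p3@ESC p4@(0,1) -> at (0,2): 0 [-], cum=3
Step 6: p0@ESC p1@ESC p2@ESC p3@ESC p4@(0,2) -> at (0,2): 1 [p4], cum=4
Step 7: p0@ESC p1@ESC p2@ESC p3@ESC p4@ESC -> at (0,2): 0 [-], cum=4
Total visits = 4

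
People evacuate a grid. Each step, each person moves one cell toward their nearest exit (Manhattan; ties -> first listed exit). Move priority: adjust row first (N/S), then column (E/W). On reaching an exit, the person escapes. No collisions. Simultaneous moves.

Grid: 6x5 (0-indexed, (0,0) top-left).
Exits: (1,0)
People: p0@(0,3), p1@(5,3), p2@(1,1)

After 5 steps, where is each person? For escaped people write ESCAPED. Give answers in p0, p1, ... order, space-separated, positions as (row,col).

Step 1: p0:(0,3)->(1,3) | p1:(5,3)->(4,3) | p2:(1,1)->(1,0)->EXIT
Step 2: p0:(1,3)->(1,2) | p1:(4,3)->(3,3) | p2:escaped
Step 3: p0:(1,2)->(1,1) | p1:(3,3)->(2,3) | p2:escaped
Step 4: p0:(1,1)->(1,0)->EXIT | p1:(2,3)->(1,3) | p2:escaped
Step 5: p0:escaped | p1:(1,3)->(1,2) | p2:escaped

ESCAPED (1,2) ESCAPED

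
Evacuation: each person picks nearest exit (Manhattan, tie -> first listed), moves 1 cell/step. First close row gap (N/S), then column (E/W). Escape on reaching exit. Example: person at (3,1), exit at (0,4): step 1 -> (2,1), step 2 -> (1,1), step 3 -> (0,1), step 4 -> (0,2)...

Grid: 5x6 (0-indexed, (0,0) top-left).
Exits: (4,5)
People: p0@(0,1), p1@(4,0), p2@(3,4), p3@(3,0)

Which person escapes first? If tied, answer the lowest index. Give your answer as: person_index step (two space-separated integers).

Answer: 2 2

Derivation:
Step 1: p0:(0,1)->(1,1) | p1:(4,0)->(4,1) | p2:(3,4)->(4,4) | p3:(3,0)->(4,0)
Step 2: p0:(1,1)->(2,1) | p1:(4,1)->(4,2) | p2:(4,4)->(4,5)->EXIT | p3:(4,0)->(4,1)
Step 3: p0:(2,1)->(3,1) | p1:(4,2)->(4,3) | p2:escaped | p3:(4,1)->(4,2)
Step 4: p0:(3,1)->(4,1) | p1:(4,3)->(4,4) | p2:escaped | p3:(4,2)->(4,3)
Step 5: p0:(4,1)->(4,2) | p1:(4,4)->(4,5)->EXIT | p2:escaped | p3:(4,3)->(4,4)
Step 6: p0:(4,2)->(4,3) | p1:escaped | p2:escaped | p3:(4,4)->(4,5)->EXIT
Step 7: p0:(4,3)->(4,4) | p1:escaped | p2:escaped | p3:escaped
Step 8: p0:(4,4)->(4,5)->EXIT | p1:escaped | p2:escaped | p3:escaped
Exit steps: [8, 5, 2, 6]
First to escape: p2 at step 2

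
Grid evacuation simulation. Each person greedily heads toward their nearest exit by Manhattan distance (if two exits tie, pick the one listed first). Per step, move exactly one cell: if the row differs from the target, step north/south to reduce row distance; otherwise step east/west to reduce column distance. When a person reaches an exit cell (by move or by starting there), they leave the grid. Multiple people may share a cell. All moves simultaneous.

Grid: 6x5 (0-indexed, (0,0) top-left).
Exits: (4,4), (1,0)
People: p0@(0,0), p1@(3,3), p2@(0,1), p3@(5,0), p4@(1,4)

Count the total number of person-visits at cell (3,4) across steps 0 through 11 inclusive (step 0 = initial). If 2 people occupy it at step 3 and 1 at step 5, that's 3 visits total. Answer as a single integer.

Step 0: p0@(0,0) p1@(3,3) p2@(0,1) p3@(5,0) p4@(1,4) -> at (3,4): 0 [-], cum=0
Step 1: p0@ESC p1@(4,3) p2@(1,1) p3@(4,0) p4@(2,4) -> at (3,4): 0 [-], cum=0
Step 2: p0@ESC p1@ESC p2@ESC p3@(3,0) p4@(3,4) -> at (3,4): 1 [p4], cum=1
Step 3: p0@ESC p1@ESC p2@ESC p3@(2,0) p4@ESC -> at (3,4): 0 [-], cum=1
Step 4: p0@ESC p1@ESC p2@ESC p3@ESC p4@ESC -> at (3,4): 0 [-], cum=1
Total visits = 1

Answer: 1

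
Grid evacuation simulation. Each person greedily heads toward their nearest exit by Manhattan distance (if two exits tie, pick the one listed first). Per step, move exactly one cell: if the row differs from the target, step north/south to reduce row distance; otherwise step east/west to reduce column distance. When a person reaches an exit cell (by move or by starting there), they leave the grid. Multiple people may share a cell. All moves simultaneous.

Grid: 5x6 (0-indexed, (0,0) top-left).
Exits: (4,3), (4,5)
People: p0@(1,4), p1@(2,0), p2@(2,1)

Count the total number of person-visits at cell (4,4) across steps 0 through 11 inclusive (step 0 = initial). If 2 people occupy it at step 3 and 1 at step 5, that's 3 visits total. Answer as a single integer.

Answer: 1

Derivation:
Step 0: p0@(1,4) p1@(2,0) p2@(2,1) -> at (4,4): 0 [-], cum=0
Step 1: p0@(2,4) p1@(3,0) p2@(3,1) -> at (4,4): 0 [-], cum=0
Step 2: p0@(3,4) p1@(4,0) p2@(4,1) -> at (4,4): 0 [-], cum=0
Step 3: p0@(4,4) p1@(4,1) p2@(4,2) -> at (4,4): 1 [p0], cum=1
Step 4: p0@ESC p1@(4,2) p2@ESC -> at (4,4): 0 [-], cum=1
Step 5: p0@ESC p1@ESC p2@ESC -> at (4,4): 0 [-], cum=1
Total visits = 1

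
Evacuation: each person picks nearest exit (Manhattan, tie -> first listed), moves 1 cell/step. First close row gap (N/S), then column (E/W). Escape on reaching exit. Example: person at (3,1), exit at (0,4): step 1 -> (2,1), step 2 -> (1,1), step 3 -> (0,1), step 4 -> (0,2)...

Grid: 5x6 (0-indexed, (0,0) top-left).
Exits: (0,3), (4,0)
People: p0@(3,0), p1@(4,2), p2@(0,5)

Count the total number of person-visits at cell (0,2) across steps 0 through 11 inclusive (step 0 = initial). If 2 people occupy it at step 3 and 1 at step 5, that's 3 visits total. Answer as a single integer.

Answer: 0

Derivation:
Step 0: p0@(3,0) p1@(4,2) p2@(0,5) -> at (0,2): 0 [-], cum=0
Step 1: p0@ESC p1@(4,1) p2@(0,4) -> at (0,2): 0 [-], cum=0
Step 2: p0@ESC p1@ESC p2@ESC -> at (0,2): 0 [-], cum=0
Total visits = 0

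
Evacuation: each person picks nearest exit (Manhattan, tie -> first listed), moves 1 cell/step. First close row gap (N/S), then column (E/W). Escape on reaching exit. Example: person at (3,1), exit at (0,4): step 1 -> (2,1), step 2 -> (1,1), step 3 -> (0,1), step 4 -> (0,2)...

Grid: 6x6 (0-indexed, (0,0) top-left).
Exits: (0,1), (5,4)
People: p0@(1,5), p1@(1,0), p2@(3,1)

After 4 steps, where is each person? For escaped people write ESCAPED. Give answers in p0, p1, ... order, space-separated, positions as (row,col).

Step 1: p0:(1,5)->(0,5) | p1:(1,0)->(0,0) | p2:(3,1)->(2,1)
Step 2: p0:(0,5)->(0,4) | p1:(0,0)->(0,1)->EXIT | p2:(2,1)->(1,1)
Step 3: p0:(0,4)->(0,3) | p1:escaped | p2:(1,1)->(0,1)->EXIT
Step 4: p0:(0,3)->(0,2) | p1:escaped | p2:escaped

(0,2) ESCAPED ESCAPED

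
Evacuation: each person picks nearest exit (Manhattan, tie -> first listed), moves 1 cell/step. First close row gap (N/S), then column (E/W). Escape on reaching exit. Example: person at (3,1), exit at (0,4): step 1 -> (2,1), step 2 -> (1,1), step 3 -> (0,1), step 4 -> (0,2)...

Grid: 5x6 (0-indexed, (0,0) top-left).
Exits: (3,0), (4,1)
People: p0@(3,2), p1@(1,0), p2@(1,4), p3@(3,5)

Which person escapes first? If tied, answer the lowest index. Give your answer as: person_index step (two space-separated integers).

Step 1: p0:(3,2)->(3,1) | p1:(1,0)->(2,0) | p2:(1,4)->(2,4) | p3:(3,5)->(3,4)
Step 2: p0:(3,1)->(3,0)->EXIT | p1:(2,0)->(3,0)->EXIT | p2:(2,4)->(3,4) | p3:(3,4)->(3,3)
Step 3: p0:escaped | p1:escaped | p2:(3,4)->(3,3) | p3:(3,3)->(3,2)
Step 4: p0:escaped | p1:escaped | p2:(3,3)->(3,2) | p3:(3,2)->(3,1)
Step 5: p0:escaped | p1:escaped | p2:(3,2)->(3,1) | p3:(3,1)->(3,0)->EXIT
Step 6: p0:escaped | p1:escaped | p2:(3,1)->(3,0)->EXIT | p3:escaped
Exit steps: [2, 2, 6, 5]
First to escape: p0 at step 2

Answer: 0 2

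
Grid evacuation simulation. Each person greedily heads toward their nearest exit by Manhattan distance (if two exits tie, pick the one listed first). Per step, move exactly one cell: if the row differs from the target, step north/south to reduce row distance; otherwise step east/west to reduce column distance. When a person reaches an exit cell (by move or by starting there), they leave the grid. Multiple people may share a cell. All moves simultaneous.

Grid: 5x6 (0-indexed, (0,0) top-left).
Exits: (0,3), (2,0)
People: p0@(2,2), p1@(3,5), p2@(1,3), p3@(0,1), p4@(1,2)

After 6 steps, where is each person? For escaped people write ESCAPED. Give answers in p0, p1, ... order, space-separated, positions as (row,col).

Step 1: p0:(2,2)->(2,1) | p1:(3,5)->(2,5) | p2:(1,3)->(0,3)->EXIT | p3:(0,1)->(0,2) | p4:(1,2)->(0,2)
Step 2: p0:(2,1)->(2,0)->EXIT | p1:(2,5)->(1,5) | p2:escaped | p3:(0,2)->(0,3)->EXIT | p4:(0,2)->(0,3)->EXIT
Step 3: p0:escaped | p1:(1,5)->(0,5) | p2:escaped | p3:escaped | p4:escaped
Step 4: p0:escaped | p1:(0,5)->(0,4) | p2:escaped | p3:escaped | p4:escaped
Step 5: p0:escaped | p1:(0,4)->(0,3)->EXIT | p2:escaped | p3:escaped | p4:escaped

ESCAPED ESCAPED ESCAPED ESCAPED ESCAPED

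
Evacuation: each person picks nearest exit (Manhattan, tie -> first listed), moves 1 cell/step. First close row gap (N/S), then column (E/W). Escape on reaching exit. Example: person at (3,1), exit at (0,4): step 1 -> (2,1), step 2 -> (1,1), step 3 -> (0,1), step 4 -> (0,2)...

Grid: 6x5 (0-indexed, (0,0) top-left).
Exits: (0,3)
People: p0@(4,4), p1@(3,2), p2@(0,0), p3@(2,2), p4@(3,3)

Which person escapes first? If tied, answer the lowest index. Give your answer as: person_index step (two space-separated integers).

Answer: 2 3

Derivation:
Step 1: p0:(4,4)->(3,4) | p1:(3,2)->(2,2) | p2:(0,0)->(0,1) | p3:(2,2)->(1,2) | p4:(3,3)->(2,3)
Step 2: p0:(3,4)->(2,4) | p1:(2,2)->(1,2) | p2:(0,1)->(0,2) | p3:(1,2)->(0,2) | p4:(2,3)->(1,3)
Step 3: p0:(2,4)->(1,4) | p1:(1,2)->(0,2) | p2:(0,2)->(0,3)->EXIT | p3:(0,2)->(0,3)->EXIT | p4:(1,3)->(0,3)->EXIT
Step 4: p0:(1,4)->(0,4) | p1:(0,2)->(0,3)->EXIT | p2:escaped | p3:escaped | p4:escaped
Step 5: p0:(0,4)->(0,3)->EXIT | p1:escaped | p2:escaped | p3:escaped | p4:escaped
Exit steps: [5, 4, 3, 3, 3]
First to escape: p2 at step 3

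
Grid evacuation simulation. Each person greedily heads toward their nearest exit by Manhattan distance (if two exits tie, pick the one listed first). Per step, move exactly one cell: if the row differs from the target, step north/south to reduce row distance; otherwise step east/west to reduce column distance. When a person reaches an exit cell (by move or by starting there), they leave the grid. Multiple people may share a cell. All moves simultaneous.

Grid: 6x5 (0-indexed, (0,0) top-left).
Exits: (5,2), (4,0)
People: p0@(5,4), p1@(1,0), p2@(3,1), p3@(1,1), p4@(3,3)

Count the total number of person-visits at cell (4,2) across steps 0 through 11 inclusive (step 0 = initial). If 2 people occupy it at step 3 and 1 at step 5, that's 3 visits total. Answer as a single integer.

Step 0: p0@(5,4) p1@(1,0) p2@(3,1) p3@(1,1) p4@(3,3) -> at (4,2): 0 [-], cum=0
Step 1: p0@(5,3) p1@(2,0) p2@(4,1) p3@(2,1) p4@(4,3) -> at (4,2): 0 [-], cum=0
Step 2: p0@ESC p1@(3,0) p2@ESC p3@(3,1) p4@(5,3) -> at (4,2): 0 [-], cum=0
Step 3: p0@ESC p1@ESC p2@ESC p3@(4,1) p4@ESC -> at (4,2): 0 [-], cum=0
Step 4: p0@ESC p1@ESC p2@ESC p3@ESC p4@ESC -> at (4,2): 0 [-], cum=0
Total visits = 0

Answer: 0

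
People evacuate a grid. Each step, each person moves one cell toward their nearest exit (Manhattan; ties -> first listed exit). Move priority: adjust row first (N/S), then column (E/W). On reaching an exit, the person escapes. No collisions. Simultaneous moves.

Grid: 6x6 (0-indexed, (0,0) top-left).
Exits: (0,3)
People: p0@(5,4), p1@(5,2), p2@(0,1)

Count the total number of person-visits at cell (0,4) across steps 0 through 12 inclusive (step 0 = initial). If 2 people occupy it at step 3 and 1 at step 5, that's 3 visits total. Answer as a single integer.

Answer: 1

Derivation:
Step 0: p0@(5,4) p1@(5,2) p2@(0,1) -> at (0,4): 0 [-], cum=0
Step 1: p0@(4,4) p1@(4,2) p2@(0,2) -> at (0,4): 0 [-], cum=0
Step 2: p0@(3,4) p1@(3,2) p2@ESC -> at (0,4): 0 [-], cum=0
Step 3: p0@(2,4) p1@(2,2) p2@ESC -> at (0,4): 0 [-], cum=0
Step 4: p0@(1,4) p1@(1,2) p2@ESC -> at (0,4): 0 [-], cum=0
Step 5: p0@(0,4) p1@(0,2) p2@ESC -> at (0,4): 1 [p0], cum=1
Step 6: p0@ESC p1@ESC p2@ESC -> at (0,4): 0 [-], cum=1
Total visits = 1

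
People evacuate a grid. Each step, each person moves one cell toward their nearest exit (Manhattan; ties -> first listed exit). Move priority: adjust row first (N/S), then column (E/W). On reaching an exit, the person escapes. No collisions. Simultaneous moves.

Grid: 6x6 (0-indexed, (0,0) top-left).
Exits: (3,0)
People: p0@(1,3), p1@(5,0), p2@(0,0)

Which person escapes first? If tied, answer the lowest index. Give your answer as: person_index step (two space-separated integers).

Answer: 1 2

Derivation:
Step 1: p0:(1,3)->(2,3) | p1:(5,0)->(4,0) | p2:(0,0)->(1,0)
Step 2: p0:(2,3)->(3,3) | p1:(4,0)->(3,0)->EXIT | p2:(1,0)->(2,0)
Step 3: p0:(3,3)->(3,2) | p1:escaped | p2:(2,0)->(3,0)->EXIT
Step 4: p0:(3,2)->(3,1) | p1:escaped | p2:escaped
Step 5: p0:(3,1)->(3,0)->EXIT | p1:escaped | p2:escaped
Exit steps: [5, 2, 3]
First to escape: p1 at step 2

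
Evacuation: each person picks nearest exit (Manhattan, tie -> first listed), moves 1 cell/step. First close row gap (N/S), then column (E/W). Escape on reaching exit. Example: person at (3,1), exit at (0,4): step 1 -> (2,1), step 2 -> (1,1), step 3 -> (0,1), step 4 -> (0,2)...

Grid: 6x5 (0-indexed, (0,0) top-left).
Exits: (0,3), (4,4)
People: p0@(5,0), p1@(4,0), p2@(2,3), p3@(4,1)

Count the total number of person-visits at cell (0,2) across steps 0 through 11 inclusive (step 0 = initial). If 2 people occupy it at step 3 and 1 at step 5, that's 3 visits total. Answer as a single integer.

Step 0: p0@(5,0) p1@(4,0) p2@(2,3) p3@(4,1) -> at (0,2): 0 [-], cum=0
Step 1: p0@(4,0) p1@(4,1) p2@(1,3) p3@(4,2) -> at (0,2): 0 [-], cum=0
Step 2: p0@(4,1) p1@(4,2) p2@ESC p3@(4,3) -> at (0,2): 0 [-], cum=0
Step 3: p0@(4,2) p1@(4,3) p2@ESC p3@ESC -> at (0,2): 0 [-], cum=0
Step 4: p0@(4,3) p1@ESC p2@ESC p3@ESC -> at (0,2): 0 [-], cum=0
Step 5: p0@ESC p1@ESC p2@ESC p3@ESC -> at (0,2): 0 [-], cum=0
Total visits = 0

Answer: 0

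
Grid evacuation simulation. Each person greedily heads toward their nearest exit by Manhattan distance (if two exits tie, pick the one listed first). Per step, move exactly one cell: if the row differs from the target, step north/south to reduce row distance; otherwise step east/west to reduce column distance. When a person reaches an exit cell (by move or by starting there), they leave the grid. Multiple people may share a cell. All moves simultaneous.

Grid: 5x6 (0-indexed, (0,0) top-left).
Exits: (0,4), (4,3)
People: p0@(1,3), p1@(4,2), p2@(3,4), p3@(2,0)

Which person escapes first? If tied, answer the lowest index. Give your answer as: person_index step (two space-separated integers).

Answer: 1 1

Derivation:
Step 1: p0:(1,3)->(0,3) | p1:(4,2)->(4,3)->EXIT | p2:(3,4)->(4,4) | p3:(2,0)->(3,0)
Step 2: p0:(0,3)->(0,4)->EXIT | p1:escaped | p2:(4,4)->(4,3)->EXIT | p3:(3,0)->(4,0)
Step 3: p0:escaped | p1:escaped | p2:escaped | p3:(4,0)->(4,1)
Step 4: p0:escaped | p1:escaped | p2:escaped | p3:(4,1)->(4,2)
Step 5: p0:escaped | p1:escaped | p2:escaped | p3:(4,2)->(4,3)->EXIT
Exit steps: [2, 1, 2, 5]
First to escape: p1 at step 1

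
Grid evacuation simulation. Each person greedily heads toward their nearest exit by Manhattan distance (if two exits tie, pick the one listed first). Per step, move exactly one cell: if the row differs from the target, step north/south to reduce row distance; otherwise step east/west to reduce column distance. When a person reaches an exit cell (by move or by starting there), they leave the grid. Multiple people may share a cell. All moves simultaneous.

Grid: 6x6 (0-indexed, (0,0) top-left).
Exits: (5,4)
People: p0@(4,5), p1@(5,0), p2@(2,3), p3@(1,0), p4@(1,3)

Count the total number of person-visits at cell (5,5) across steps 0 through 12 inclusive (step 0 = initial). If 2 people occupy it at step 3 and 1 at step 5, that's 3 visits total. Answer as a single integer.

Step 0: p0@(4,5) p1@(5,0) p2@(2,3) p3@(1,0) p4@(1,3) -> at (5,5): 0 [-], cum=0
Step 1: p0@(5,5) p1@(5,1) p2@(3,3) p3@(2,0) p4@(2,3) -> at (5,5): 1 [p0], cum=1
Step 2: p0@ESC p1@(5,2) p2@(4,3) p3@(3,0) p4@(3,3) -> at (5,5): 0 [-], cum=1
Step 3: p0@ESC p1@(5,3) p2@(5,3) p3@(4,0) p4@(4,3) -> at (5,5): 0 [-], cum=1
Step 4: p0@ESC p1@ESC p2@ESC p3@(5,0) p4@(5,3) -> at (5,5): 0 [-], cum=1
Step 5: p0@ESC p1@ESC p2@ESC p3@(5,1) p4@ESC -> at (5,5): 0 [-], cum=1
Step 6: p0@ESC p1@ESC p2@ESC p3@(5,2) p4@ESC -> at (5,5): 0 [-], cum=1
Step 7: p0@ESC p1@ESC p2@ESC p3@(5,3) p4@ESC -> at (5,5): 0 [-], cum=1
Step 8: p0@ESC p1@ESC p2@ESC p3@ESC p4@ESC -> at (5,5): 0 [-], cum=1
Total visits = 1

Answer: 1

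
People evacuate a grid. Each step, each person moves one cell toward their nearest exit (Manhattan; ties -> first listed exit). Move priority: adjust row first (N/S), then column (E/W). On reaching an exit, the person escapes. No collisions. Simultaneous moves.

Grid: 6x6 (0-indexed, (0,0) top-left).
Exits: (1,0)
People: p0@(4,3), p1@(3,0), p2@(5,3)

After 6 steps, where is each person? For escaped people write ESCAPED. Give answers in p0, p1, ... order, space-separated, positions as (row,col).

Step 1: p0:(4,3)->(3,3) | p1:(3,0)->(2,0) | p2:(5,3)->(4,3)
Step 2: p0:(3,3)->(2,3) | p1:(2,0)->(1,0)->EXIT | p2:(4,3)->(3,3)
Step 3: p0:(2,3)->(1,3) | p1:escaped | p2:(3,3)->(2,3)
Step 4: p0:(1,3)->(1,2) | p1:escaped | p2:(2,3)->(1,3)
Step 5: p0:(1,2)->(1,1) | p1:escaped | p2:(1,3)->(1,2)
Step 6: p0:(1,1)->(1,0)->EXIT | p1:escaped | p2:(1,2)->(1,1)

ESCAPED ESCAPED (1,1)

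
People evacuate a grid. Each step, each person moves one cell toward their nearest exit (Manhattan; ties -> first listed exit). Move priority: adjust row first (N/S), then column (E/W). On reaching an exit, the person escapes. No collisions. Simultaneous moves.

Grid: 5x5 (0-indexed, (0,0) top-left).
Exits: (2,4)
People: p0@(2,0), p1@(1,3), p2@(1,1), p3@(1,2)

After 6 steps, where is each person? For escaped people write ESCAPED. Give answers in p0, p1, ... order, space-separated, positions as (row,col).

Step 1: p0:(2,0)->(2,1) | p1:(1,3)->(2,3) | p2:(1,1)->(2,1) | p3:(1,2)->(2,2)
Step 2: p0:(2,1)->(2,2) | p1:(2,3)->(2,4)->EXIT | p2:(2,1)->(2,2) | p3:(2,2)->(2,3)
Step 3: p0:(2,2)->(2,3) | p1:escaped | p2:(2,2)->(2,3) | p3:(2,3)->(2,4)->EXIT
Step 4: p0:(2,3)->(2,4)->EXIT | p1:escaped | p2:(2,3)->(2,4)->EXIT | p3:escaped

ESCAPED ESCAPED ESCAPED ESCAPED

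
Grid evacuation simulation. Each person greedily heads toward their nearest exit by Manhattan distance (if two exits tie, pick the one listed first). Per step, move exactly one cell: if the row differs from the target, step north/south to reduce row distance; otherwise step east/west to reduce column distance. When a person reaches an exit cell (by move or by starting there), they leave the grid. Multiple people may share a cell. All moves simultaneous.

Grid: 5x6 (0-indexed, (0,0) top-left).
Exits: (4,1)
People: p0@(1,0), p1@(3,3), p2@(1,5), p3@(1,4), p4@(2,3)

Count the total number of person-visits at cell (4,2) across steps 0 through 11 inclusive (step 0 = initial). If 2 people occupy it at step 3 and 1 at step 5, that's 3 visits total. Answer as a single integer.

Answer: 4

Derivation:
Step 0: p0@(1,0) p1@(3,3) p2@(1,5) p3@(1,4) p4@(2,3) -> at (4,2): 0 [-], cum=0
Step 1: p0@(2,0) p1@(4,3) p2@(2,5) p3@(2,4) p4@(3,3) -> at (4,2): 0 [-], cum=0
Step 2: p0@(3,0) p1@(4,2) p2@(3,5) p3@(3,4) p4@(4,3) -> at (4,2): 1 [p1], cum=1
Step 3: p0@(4,0) p1@ESC p2@(4,5) p3@(4,4) p4@(4,2) -> at (4,2): 1 [p4], cum=2
Step 4: p0@ESC p1@ESC p2@(4,4) p3@(4,3) p4@ESC -> at (4,2): 0 [-], cum=2
Step 5: p0@ESC p1@ESC p2@(4,3) p3@(4,2) p4@ESC -> at (4,2): 1 [p3], cum=3
Step 6: p0@ESC p1@ESC p2@(4,2) p3@ESC p4@ESC -> at (4,2): 1 [p2], cum=4
Step 7: p0@ESC p1@ESC p2@ESC p3@ESC p4@ESC -> at (4,2): 0 [-], cum=4
Total visits = 4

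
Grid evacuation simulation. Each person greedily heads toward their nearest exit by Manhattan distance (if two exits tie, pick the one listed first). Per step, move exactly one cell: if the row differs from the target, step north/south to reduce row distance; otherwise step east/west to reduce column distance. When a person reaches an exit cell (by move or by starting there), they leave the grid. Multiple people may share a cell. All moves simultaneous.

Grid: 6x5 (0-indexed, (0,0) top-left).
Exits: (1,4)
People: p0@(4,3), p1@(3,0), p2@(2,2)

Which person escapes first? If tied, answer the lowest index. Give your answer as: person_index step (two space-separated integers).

Step 1: p0:(4,3)->(3,3) | p1:(3,0)->(2,0) | p2:(2,2)->(1,2)
Step 2: p0:(3,3)->(2,3) | p1:(2,0)->(1,0) | p2:(1,2)->(1,3)
Step 3: p0:(2,3)->(1,3) | p1:(1,0)->(1,1) | p2:(1,3)->(1,4)->EXIT
Step 4: p0:(1,3)->(1,4)->EXIT | p1:(1,1)->(1,2) | p2:escaped
Step 5: p0:escaped | p1:(1,2)->(1,3) | p2:escaped
Step 6: p0:escaped | p1:(1,3)->(1,4)->EXIT | p2:escaped
Exit steps: [4, 6, 3]
First to escape: p2 at step 3

Answer: 2 3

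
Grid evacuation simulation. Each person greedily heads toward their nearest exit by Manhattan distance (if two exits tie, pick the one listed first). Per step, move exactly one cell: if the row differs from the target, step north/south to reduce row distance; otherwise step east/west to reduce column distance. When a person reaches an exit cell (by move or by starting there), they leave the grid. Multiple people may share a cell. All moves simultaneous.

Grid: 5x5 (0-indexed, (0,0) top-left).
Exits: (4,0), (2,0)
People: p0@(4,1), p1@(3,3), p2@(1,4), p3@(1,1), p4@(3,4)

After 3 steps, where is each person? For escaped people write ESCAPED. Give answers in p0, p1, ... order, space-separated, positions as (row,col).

Step 1: p0:(4,1)->(4,0)->EXIT | p1:(3,3)->(4,3) | p2:(1,4)->(2,4) | p3:(1,1)->(2,1) | p4:(3,4)->(4,4)
Step 2: p0:escaped | p1:(4,3)->(4,2) | p2:(2,4)->(2,3) | p3:(2,1)->(2,0)->EXIT | p4:(4,4)->(4,3)
Step 3: p0:escaped | p1:(4,2)->(4,1) | p2:(2,3)->(2,2) | p3:escaped | p4:(4,3)->(4,2)

ESCAPED (4,1) (2,2) ESCAPED (4,2)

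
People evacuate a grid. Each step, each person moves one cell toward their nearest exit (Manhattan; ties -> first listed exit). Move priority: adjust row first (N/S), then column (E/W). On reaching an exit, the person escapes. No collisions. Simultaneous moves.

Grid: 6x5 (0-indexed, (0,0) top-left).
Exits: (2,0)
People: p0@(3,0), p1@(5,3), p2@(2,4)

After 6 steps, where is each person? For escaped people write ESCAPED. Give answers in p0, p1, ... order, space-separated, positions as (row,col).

Step 1: p0:(3,0)->(2,0)->EXIT | p1:(5,3)->(4,3) | p2:(2,4)->(2,3)
Step 2: p0:escaped | p1:(4,3)->(3,3) | p2:(2,3)->(2,2)
Step 3: p0:escaped | p1:(3,3)->(2,3) | p2:(2,2)->(2,1)
Step 4: p0:escaped | p1:(2,3)->(2,2) | p2:(2,1)->(2,0)->EXIT
Step 5: p0:escaped | p1:(2,2)->(2,1) | p2:escaped
Step 6: p0:escaped | p1:(2,1)->(2,0)->EXIT | p2:escaped

ESCAPED ESCAPED ESCAPED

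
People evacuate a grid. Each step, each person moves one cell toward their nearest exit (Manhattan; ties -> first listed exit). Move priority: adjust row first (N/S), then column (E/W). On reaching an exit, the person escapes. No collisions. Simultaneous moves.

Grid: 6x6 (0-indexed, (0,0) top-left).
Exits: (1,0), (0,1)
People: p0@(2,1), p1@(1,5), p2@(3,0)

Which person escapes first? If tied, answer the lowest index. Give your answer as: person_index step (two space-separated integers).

Answer: 0 2

Derivation:
Step 1: p0:(2,1)->(1,1) | p1:(1,5)->(1,4) | p2:(3,0)->(2,0)
Step 2: p0:(1,1)->(1,0)->EXIT | p1:(1,4)->(1,3) | p2:(2,0)->(1,0)->EXIT
Step 3: p0:escaped | p1:(1,3)->(1,2) | p2:escaped
Step 4: p0:escaped | p1:(1,2)->(1,1) | p2:escaped
Step 5: p0:escaped | p1:(1,1)->(1,0)->EXIT | p2:escaped
Exit steps: [2, 5, 2]
First to escape: p0 at step 2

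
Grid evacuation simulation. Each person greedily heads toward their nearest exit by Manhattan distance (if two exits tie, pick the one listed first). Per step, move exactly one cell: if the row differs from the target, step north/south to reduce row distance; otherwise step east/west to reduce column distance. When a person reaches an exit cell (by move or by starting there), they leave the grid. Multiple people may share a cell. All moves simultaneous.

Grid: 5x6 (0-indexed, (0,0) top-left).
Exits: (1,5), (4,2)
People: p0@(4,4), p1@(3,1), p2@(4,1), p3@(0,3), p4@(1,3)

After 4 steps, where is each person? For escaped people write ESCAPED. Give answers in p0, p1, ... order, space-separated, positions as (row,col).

Step 1: p0:(4,4)->(4,3) | p1:(3,1)->(4,1) | p2:(4,1)->(4,2)->EXIT | p3:(0,3)->(1,3) | p4:(1,3)->(1,4)
Step 2: p0:(4,3)->(4,2)->EXIT | p1:(4,1)->(4,2)->EXIT | p2:escaped | p3:(1,3)->(1,4) | p4:(1,4)->(1,5)->EXIT
Step 3: p0:escaped | p1:escaped | p2:escaped | p3:(1,4)->(1,5)->EXIT | p4:escaped

ESCAPED ESCAPED ESCAPED ESCAPED ESCAPED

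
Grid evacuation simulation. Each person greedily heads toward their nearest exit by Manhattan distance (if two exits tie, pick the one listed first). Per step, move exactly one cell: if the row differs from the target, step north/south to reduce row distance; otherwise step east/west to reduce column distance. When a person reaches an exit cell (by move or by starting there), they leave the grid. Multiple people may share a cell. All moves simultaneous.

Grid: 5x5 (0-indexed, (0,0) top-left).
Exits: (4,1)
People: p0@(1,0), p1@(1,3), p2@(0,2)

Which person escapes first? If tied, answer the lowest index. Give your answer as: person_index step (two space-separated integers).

Step 1: p0:(1,0)->(2,0) | p1:(1,3)->(2,3) | p2:(0,2)->(1,2)
Step 2: p0:(2,0)->(3,0) | p1:(2,3)->(3,3) | p2:(1,2)->(2,2)
Step 3: p0:(3,0)->(4,0) | p1:(3,3)->(4,3) | p2:(2,2)->(3,2)
Step 4: p0:(4,0)->(4,1)->EXIT | p1:(4,3)->(4,2) | p2:(3,2)->(4,2)
Step 5: p0:escaped | p1:(4,2)->(4,1)->EXIT | p2:(4,2)->(4,1)->EXIT
Exit steps: [4, 5, 5]
First to escape: p0 at step 4

Answer: 0 4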